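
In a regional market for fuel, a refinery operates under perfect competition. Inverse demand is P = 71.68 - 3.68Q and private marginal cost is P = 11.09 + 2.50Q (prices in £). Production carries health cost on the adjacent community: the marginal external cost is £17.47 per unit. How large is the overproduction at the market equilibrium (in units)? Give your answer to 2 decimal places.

2.83 units

Market equilibrium (private): 11.09 + 2.50Q = 71.68 - 3.68Q → Q_m = 9.8042.
Social marginal cost = private MC + MEC = 28.56 + 2.50Q.
Set SMC = demand: 28.56 + 2.50Q = 71.68 - 3.68Q → Q* = 6.9773.
Gap = |9.8042 − 6.9773| = 2.8269.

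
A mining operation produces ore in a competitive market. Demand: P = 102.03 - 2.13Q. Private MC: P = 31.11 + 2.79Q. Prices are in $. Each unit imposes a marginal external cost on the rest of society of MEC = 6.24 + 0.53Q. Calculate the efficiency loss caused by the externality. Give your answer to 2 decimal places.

Market equilibrium (private): 31.11 + 2.79Q = 102.03 - 2.13Q → Q_m = 14.4146.
Social marginal cost = private MC + MEC = 37.35 + 3.32Q.
Set SMC = demand: 37.35 + 3.32Q = 102.03 - 2.13Q → Q* = 11.8679.
The loss is the area between SMC and demand from Q* to Q_m; with linear curves that's a triangle of height MEC(Q_m).
DWL = ½ × 2.5467 × 13.8798 = 17.6738.

DWL = $17.67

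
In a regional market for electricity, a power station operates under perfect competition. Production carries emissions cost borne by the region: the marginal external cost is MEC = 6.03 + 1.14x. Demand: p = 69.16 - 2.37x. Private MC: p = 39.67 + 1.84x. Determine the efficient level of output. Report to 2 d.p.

x* = 4.39

Social marginal cost = private MC + MEC = 45.70 + 2.98x.
Set SMC = demand: 45.70 + 2.98x = 69.16 - 2.37x → x* = 4.3850.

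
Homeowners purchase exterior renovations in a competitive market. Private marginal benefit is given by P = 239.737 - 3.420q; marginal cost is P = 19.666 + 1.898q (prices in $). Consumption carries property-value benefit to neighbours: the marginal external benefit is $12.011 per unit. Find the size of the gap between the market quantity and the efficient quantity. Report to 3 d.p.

2.259 units

Market equilibrium (private): 19.666 + 1.898q = 239.737 - 3.420q → q_m = 41.3823.
Social marginal benefit = demand + MEB = 251.748 - 3.420q.
Set SMB = MC: 251.748 - 3.420q = 19.666 + 1.898q → q* = 43.6408.
Gap = |41.3823 − 43.6408| = 2.2585.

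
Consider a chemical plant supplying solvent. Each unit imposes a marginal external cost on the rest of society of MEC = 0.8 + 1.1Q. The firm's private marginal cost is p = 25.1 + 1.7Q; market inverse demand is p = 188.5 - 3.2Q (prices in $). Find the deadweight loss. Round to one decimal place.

DWL = $117.1

Market equilibrium (private): 25.1 + 1.7Q = 188.5 - 3.2Q → Q_m = 33.3469.
Social marginal cost = private MC + MEC = 25.9 + 2.8Q.
Set SMC = demand: 25.9 + 2.8Q = 188.5 - 3.2Q → Q* = 27.1000.
Between Q* and Q_m the wedge SMC − demand runs linearly from 0 to MEC(Q_m), so the loss is a triangle.
DWL = ½ × 6.2469 × 37.4816 = 117.0719.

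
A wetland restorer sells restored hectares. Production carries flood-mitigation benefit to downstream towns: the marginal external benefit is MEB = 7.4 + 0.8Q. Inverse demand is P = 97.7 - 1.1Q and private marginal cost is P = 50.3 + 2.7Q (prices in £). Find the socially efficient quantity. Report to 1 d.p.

Q* = 18.3

Social marginal cost = private MC − MEB = 42.9 + 1.9Q.
Set SMC = demand: 42.9 + 1.9Q = 97.7 - 1.1Q → Q* = 18.2667.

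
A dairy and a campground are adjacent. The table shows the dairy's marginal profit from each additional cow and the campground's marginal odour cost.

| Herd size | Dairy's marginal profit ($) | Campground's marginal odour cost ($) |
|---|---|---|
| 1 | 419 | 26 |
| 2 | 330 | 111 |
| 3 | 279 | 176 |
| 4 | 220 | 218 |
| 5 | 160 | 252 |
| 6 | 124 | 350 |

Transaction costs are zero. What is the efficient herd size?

Bargaining reaches the level where marginal profit last exceeds marginal odour cost.
That holds through level 4 (220 ≥ 218) but not at 5 (160 < 252).

4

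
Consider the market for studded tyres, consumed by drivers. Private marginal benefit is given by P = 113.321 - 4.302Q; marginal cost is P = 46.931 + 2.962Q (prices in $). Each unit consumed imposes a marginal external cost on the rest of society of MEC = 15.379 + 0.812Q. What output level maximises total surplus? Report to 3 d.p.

Q* = 6.316

Social marginal benefit = demand − MEC = 97.942 - 5.114Q.
Set SMB = MC: 97.942 - 5.114Q = 46.931 + 2.962Q → Q* = 6.3164.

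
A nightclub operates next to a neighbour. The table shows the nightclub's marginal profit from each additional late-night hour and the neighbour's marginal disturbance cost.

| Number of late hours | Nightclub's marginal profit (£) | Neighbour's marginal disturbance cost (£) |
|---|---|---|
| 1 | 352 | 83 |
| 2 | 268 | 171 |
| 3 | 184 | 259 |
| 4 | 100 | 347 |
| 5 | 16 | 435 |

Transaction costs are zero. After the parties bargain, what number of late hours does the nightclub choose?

Bargaining reaches the level where marginal profit last exceeds marginal disturbance cost.
That holds through level 2 (268 ≥ 171) but not at 3 (184 < 259).

2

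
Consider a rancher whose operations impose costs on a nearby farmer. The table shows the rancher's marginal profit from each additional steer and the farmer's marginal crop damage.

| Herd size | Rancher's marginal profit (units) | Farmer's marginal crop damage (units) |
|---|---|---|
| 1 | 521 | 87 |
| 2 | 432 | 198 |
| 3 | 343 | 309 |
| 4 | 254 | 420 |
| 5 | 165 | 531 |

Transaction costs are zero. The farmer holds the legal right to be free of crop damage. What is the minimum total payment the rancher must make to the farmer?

Efficient level: marginal profit ≥ marginal crop damage through level 3, so k* = 3.
With the farmer holding the right, the rancher must at least compensate total damage at k*: 87 + 198 + 309 = 594.

594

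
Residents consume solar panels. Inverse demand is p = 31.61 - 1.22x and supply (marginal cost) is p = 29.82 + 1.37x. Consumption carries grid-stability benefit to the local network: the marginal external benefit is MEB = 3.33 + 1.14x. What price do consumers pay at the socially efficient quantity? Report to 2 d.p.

P = 27.30

Social marginal benefit = demand + MEB = 34.94 - 0.08x.
Set SMB = MC: 34.94 - 0.08x = 29.82 + 1.37x → x* = 3.5310.
Consumer price on the demand curve at x*: 31.61 − 1.22×3.5310 = 27.3022.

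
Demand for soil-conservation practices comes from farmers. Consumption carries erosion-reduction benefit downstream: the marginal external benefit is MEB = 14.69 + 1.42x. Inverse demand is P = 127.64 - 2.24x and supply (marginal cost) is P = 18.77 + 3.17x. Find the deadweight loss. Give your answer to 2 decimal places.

DWL = 234.58

Market equilibrium (private): 18.77 + 3.17x = 127.64 - 2.24x → x_m = 20.1238.
Social marginal benefit = demand + MEB = 142.33 - 0.82x.
Set SMB = MC: 142.33 - 0.82x = 18.77 + 3.17x → x* = 30.9674.
The loss is the area between SMB and MC from x* to x_m; with linear curves that's a triangle of height MEB(x_m).
DWL = ½ × 10.8436 × 43.2659 = 234.5791.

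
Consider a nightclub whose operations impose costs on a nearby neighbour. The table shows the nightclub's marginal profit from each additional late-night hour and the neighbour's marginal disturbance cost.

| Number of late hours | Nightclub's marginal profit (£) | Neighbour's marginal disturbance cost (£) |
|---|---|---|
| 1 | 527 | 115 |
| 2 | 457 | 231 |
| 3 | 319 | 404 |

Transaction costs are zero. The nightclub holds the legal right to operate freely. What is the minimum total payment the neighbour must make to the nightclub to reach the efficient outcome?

Left alone the nightclub would choose level 3 (marginal profit stays positive).
Efficient level: k* = 2 (marginal profit ≥ marginal disturbance cost through 2).
The neighbour must at least cover the nightclub's forgone profit from cutting 3→2: 319 = 319.

£319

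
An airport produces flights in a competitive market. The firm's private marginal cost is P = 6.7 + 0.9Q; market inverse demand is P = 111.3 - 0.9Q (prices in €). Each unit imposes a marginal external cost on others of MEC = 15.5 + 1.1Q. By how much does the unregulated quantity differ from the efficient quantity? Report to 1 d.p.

27.4 units

Market equilibrium (private): 6.7 + 0.9Q = 111.3 - 0.9Q → Q_m = 58.1111.
Social marginal cost = private MC + MEC = 22.2 + 2.0Q.
Set SMC = demand: 22.2 + 2.0Q = 111.3 - 0.9Q → Q* = 30.7241.
Gap = |58.1111 − 30.7241| = 27.3870.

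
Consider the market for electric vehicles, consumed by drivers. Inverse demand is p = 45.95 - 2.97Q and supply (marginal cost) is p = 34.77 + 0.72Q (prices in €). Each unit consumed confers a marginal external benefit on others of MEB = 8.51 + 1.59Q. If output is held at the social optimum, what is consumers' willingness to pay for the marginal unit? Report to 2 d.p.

Social marginal benefit = demand + MEB = 54.46 - 1.38Q.
Set SMB = MC: 54.46 - 1.38Q = 34.77 + 0.72Q → Q* = 9.3762.
Consumer price on the demand curve at Q*: 45.95 − 2.97×9.3762 = 18.1027.

P = €18.10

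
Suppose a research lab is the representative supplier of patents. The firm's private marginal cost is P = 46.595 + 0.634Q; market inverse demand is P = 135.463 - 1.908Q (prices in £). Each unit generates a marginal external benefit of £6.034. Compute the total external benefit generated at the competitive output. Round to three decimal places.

£210.948

Market equilibrium (private): 46.595 + 0.634Q = 135.463 - 1.908Q → Q_m = 34.9599.
Total external benefit = MEB × Q_m = 6.034 × 34.9599 = 210.9480.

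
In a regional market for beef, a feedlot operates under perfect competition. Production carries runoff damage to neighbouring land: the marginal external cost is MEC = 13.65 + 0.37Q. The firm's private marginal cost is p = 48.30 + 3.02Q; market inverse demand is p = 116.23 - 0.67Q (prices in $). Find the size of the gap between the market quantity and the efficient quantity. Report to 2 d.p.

Market equilibrium (private): 48.30 + 3.02Q = 116.23 - 0.67Q → Q_m = 18.4092.
Social marginal cost = private MC + MEC = 61.95 + 3.39Q.
Set SMC = demand: 61.95 + 3.39Q = 116.23 - 0.67Q → Q* = 13.3695.
Gap = |18.4092 − 13.3695| = 5.0397.

5.04 units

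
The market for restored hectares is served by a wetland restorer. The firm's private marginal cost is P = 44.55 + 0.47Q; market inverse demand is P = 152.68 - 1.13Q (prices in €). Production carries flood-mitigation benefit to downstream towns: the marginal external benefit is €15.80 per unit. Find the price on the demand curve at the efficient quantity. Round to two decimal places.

Social marginal cost = private MC − MEB = 28.75 + 0.47Q.
Set SMC = demand: 28.75 + 0.47Q = 152.68 - 1.13Q → Q* = 77.4563.
Consumer price on the demand curve at Q*: 152.68 − 1.13×77.4563 = 65.1544.

P = €65.15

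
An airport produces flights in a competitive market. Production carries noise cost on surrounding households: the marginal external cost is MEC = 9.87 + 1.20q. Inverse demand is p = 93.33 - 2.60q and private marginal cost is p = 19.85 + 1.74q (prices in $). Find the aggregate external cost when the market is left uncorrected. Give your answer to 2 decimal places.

$339.10

Market equilibrium (private): 19.85 + 1.74q = 93.33 - 2.60q → q_m = 16.9309.
Total external cost = ∫₀^{q_m} (9.87 + 1.20q) dq = 9.87×16.9309 + ½×1.20×16.9309² = 339.1012.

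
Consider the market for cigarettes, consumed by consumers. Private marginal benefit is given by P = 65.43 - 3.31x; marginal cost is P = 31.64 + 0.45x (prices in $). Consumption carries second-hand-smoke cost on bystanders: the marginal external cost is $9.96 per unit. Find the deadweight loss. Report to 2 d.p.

DWL = $13.19

Market equilibrium (private): 31.64 + 0.45x = 65.43 - 3.31x → x_m = 8.9867.
Social marginal benefit = demand − MEC = 55.47 - 3.31x.
Set SMB = MC: 55.47 - 3.31x = 31.64 + 0.45x → x* = 6.3378.
The welfare-loss triangle has base |x_m − x*| and height MEC(x_m) (the vertical gap between SMB and MC is zero at x* and MEC at x_m).
DWL = ½ × 2.6489 × 9.9600 = 13.1915.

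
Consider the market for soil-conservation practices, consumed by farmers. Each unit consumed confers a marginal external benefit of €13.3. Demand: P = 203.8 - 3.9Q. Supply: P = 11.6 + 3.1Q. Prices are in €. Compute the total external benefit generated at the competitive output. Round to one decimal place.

€365.2

Market equilibrium (private): 11.6 + 3.1Q = 203.8 - 3.9Q → Q_m = 27.4571.
Total external benefit = MEB × Q_m = 13.3 × 27.4571 = 365.1794.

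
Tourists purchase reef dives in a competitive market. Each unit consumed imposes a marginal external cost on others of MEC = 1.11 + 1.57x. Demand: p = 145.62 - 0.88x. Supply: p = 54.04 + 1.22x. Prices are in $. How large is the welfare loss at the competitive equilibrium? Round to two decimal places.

DWL = $659.53

Market equilibrium (private): 54.04 + 1.22x = 145.62 - 0.88x → x_m = 43.6095.
Social marginal benefit = demand − MEC = 144.51 - 2.45x.
Set SMB = MC: 144.51 - 2.45x = 54.04 + 1.22x → x* = 24.6512.
Height of the DWL triangle at x_m is MC(x_m) − SMB(x_m) = MEC(x_m) = 69.5770.
DWL = ½ × 18.9583 × 69.5770 = 659.5308.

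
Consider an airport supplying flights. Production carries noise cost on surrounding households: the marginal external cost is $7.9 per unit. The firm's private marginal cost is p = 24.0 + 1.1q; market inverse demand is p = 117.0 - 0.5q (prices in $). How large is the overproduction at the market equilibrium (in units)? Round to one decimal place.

4.9 units

Market equilibrium (private): 24.0 + 1.1q = 117.0 - 0.5q → q_m = 58.1250.
Social marginal cost = private MC + MEC = 31.9 + 1.1q.
Set SMC = demand: 31.9 + 1.1q = 117.0 - 0.5q → q* = 53.1875.
Gap = |58.1250 − 53.1875| = 4.9375.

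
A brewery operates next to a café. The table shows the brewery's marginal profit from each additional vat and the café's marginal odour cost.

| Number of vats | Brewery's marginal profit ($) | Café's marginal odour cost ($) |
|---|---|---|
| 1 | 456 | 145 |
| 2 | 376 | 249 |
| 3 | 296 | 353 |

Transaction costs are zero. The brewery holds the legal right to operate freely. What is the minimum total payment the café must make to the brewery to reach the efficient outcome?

$296

Left alone the brewery would choose level 3 (marginal profit stays positive).
Efficient level: k* = 2 (marginal profit ≥ marginal odour cost through 2).
The café must at least cover the brewery's forgone profit from cutting 3→2: 296 = 296.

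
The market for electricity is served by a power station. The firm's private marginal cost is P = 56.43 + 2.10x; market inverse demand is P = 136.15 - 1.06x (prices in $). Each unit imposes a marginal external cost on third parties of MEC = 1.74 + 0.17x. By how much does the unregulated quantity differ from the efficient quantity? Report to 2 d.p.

1.81 units

Market equilibrium (private): 56.43 + 2.10x = 136.15 - 1.06x → x_m = 25.2278.
Social marginal cost = private MC + MEC = 58.17 + 2.27x.
Set SMC = demand: 58.17 + 2.27x = 136.15 - 1.06x → x* = 23.4174.
Gap = |25.2278 − 23.4174| = 1.8104.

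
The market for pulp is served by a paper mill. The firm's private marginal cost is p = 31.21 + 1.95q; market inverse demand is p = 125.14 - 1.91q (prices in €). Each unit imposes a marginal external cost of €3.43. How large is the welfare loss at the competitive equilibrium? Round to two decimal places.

DWL = €1.52

Market equilibrium (private): 31.21 + 1.95q = 125.14 - 1.91q → q_m = 24.3342.
Social marginal cost = private MC + MEC = 34.64 + 1.95q.
Set SMC = demand: 34.64 + 1.95q = 125.14 - 1.91q → q* = 23.4456.
The loss is the area between SMC and demand from q* to q_m; with linear curves that's a triangle of height MEC(q_m).
DWL = ½ × 0.8886 × 3.4300 = 1.5239.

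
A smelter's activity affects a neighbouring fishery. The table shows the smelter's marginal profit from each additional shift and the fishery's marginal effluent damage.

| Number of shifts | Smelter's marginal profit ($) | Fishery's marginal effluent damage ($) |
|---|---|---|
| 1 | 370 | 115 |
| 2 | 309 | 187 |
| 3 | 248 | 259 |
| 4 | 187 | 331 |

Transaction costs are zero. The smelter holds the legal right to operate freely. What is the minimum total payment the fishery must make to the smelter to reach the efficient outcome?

$435

Left alone the smelter would choose level 4 (marginal profit stays positive).
Efficient level: k* = 2 (marginal profit ≥ marginal effluent damage through 2).
The fishery must at least cover the smelter's forgone profit from cutting 4→2: 248 + 187 = 435.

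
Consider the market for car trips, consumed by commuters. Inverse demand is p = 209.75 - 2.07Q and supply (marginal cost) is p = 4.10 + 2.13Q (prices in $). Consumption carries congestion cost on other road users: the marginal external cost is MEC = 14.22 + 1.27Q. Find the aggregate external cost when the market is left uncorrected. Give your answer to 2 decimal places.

$2218.69

Market equilibrium (private): 4.10 + 2.13Q = 209.75 - 2.07Q → Q_m = 48.9643.
Total external cost = ∫₀^{Q_m} (14.22 + 1.27Q) dQ = 14.22×48.9643 + ½×1.27×48.9643² = 2218.6865.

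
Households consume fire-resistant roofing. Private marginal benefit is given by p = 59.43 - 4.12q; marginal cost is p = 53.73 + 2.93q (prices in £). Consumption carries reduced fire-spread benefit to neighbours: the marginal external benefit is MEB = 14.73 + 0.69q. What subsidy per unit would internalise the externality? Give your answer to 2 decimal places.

subsidy = £16.95 per unit

Social marginal benefit = demand + MEB = 74.16 - 3.43q.
Set SMB = MC: 74.16 - 3.43q = 53.73 + 2.93q → q* = 3.2123.
The Pigouvian subsidy equals MEB at q*: 14.73 + 0.69×3.2123 = 16.9465.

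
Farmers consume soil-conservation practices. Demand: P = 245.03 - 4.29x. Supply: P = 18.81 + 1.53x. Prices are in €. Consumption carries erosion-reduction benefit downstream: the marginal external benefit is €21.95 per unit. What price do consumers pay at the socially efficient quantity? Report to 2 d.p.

Social marginal benefit = demand + MEB = 266.98 - 4.29x.
Set SMB = MC: 266.98 - 4.29x = 18.81 + 1.53x → x* = 42.6409.
Consumer price on the demand curve at x*: 245.03 − 4.29×42.6409 = 62.1005.

P = €62.10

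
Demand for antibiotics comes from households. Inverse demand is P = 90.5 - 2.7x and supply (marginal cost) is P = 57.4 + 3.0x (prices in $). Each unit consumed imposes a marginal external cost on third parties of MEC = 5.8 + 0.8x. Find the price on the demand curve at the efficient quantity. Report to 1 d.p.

Social marginal benefit = demand − MEC = 84.7 - 3.5x.
Set SMB = MC: 84.7 - 3.5x = 57.4 + 3.0x → x* = 4.2000.
Consumer price on the demand curve at x*: 90.5 − 2.7×4.2000 = 79.1600.

P = $79.2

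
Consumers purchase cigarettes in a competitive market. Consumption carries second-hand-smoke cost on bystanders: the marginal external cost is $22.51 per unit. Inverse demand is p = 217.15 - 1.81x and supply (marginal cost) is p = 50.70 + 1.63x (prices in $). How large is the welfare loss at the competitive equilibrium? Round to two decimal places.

DWL = $73.65

Market equilibrium (private): 50.70 + 1.63x = 217.15 - 1.81x → x_m = 48.3866.
Social marginal benefit = demand − MEC = 194.64 - 1.81x.
Set SMB = MC: 194.64 - 1.81x = 50.70 + 1.63x → x* = 41.8430.
The welfare-loss triangle has base |x_m − x*| and height MEC(x_m) (the vertical gap between SMB and MC is zero at x* and MEC at x_m).
DWL = ½ × 6.5436 × 22.5100 = 73.6482.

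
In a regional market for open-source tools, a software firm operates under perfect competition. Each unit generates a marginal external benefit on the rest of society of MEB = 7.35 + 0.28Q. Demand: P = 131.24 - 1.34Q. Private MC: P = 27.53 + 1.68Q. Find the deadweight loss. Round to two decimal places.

DWL = 52.52

Market equilibrium (private): 27.53 + 1.68Q = 131.24 - 1.34Q → Q_m = 34.3411.
Social marginal cost = private MC − MEB = 20.18 + 1.40Q.
Set SMC = demand: 20.18 + 1.40Q = 131.24 - 1.34Q → Q* = 40.5328.
Between Q* and Q_m the wedge demand − SMC runs linearly from 0 to MEB(Q_m), so the loss is a triangle.
DWL = ½ × 6.1917 × 16.9655 = 52.5226.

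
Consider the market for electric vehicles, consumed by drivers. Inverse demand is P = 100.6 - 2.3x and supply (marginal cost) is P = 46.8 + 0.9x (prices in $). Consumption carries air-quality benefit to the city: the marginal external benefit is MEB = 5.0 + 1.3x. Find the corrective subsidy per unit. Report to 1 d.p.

subsidy = $45.2 per unit

Social marginal benefit = demand + MEB = 105.6 - x.
Set SMB = MC: 105.6 - x = 46.8 + 0.9x → x* = 30.9474.
The Pigouvian subsidy equals MEB at x*: 5.0 + 1.3×30.9474 = 45.2316.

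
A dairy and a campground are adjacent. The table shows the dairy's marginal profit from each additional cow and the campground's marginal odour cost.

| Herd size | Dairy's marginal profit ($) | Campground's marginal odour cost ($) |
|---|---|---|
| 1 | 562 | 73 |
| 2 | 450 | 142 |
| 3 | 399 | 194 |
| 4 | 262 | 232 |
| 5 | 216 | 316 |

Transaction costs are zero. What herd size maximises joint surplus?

4

Bargaining reaches the level where marginal profit last exceeds marginal odour cost.
That holds through level 4 (262 ≥ 232) but not at 5 (216 < 316).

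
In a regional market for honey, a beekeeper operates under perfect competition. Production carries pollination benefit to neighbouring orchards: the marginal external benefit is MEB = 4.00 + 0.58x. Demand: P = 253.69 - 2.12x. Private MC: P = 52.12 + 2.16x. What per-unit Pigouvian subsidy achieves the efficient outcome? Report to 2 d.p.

Social marginal cost = private MC − MEB = 48.12 + 1.58x.
Set SMC = demand: 48.12 + 1.58x = 253.69 - 2.12x → x* = 55.5595.
The Pigouvian subsidy equals MEB at x*: 4.00 + 0.58×55.5595 = 36.2245.

subsidy = 36.22 per unit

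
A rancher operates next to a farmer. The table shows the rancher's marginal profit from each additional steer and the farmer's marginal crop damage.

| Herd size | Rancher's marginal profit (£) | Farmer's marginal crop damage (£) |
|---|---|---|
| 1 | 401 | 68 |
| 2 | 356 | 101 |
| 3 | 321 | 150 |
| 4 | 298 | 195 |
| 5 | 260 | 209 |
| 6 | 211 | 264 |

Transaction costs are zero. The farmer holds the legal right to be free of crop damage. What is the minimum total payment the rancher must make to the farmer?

Efficient level: marginal profit ≥ marginal crop damage through level 5, so k* = 5.
With the farmer holding the right, the rancher must at least compensate total damage at k*: 68 + 101 + 150 + 195 + 209 = 723.

£723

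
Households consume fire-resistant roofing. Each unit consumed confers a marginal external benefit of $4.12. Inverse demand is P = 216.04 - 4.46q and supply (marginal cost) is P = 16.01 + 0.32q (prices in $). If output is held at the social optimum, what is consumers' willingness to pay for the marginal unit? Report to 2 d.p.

P = $25.56

Social marginal benefit = demand + MEB = 220.16 - 4.46q.
Set SMB = MC: 220.16 - 4.46q = 16.01 + 0.32q → q* = 42.7092.
Consumer price on the demand curve at q*: 216.04 − 4.46×42.7092 = 25.5570.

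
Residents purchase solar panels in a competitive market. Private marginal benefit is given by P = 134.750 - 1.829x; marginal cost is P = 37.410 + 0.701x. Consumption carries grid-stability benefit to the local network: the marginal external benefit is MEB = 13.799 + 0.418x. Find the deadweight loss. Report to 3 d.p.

DWL = 211.385

Market equilibrium (private): 37.410 + 0.701x = 134.750 - 1.829x → x_m = 38.4743.
Social marginal benefit = demand + MEB = 148.549 - 1.411x.
Set SMB = MC: 148.549 - 1.411x = 37.410 + 0.701x → x* = 52.6226.
Between x* and x_m the wedge SMB − MC runs linearly from 0 to MEB(x_m), so the loss is a triangle.
DWL = ½ × 14.1483 × 29.8813 = 211.3848.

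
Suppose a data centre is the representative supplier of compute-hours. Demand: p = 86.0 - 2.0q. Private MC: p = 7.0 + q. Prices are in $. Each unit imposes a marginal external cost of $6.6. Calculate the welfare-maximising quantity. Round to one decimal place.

q* = 24.1

Social marginal cost = private MC + MEC = 13.6 + q.
Set SMC = demand: 13.6 + q = 86.0 - 2.0q → q* = 24.1333.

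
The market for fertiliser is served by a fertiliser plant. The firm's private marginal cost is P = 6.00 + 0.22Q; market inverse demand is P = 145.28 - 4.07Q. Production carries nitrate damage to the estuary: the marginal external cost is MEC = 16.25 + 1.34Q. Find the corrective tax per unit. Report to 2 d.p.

Social marginal cost = private MC + MEC = 22.25 + 1.56Q.
Set SMC = demand: 22.25 + 1.56Q = 145.28 - 4.07Q → Q* = 21.8526.
The Pigouvian tax equals MEC at Q*: 16.25 + 1.34×21.8526 = 45.5325.

tax = 45.53 per unit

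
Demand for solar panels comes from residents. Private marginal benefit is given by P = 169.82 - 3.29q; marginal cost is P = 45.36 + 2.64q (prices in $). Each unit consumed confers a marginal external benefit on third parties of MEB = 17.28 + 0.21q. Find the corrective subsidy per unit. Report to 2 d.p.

subsidy = $22.48 per unit

Social marginal benefit = demand + MEB = 187.10 - 3.08q.
Set SMB = MC: 187.10 - 3.08q = 45.36 + 2.64q → q* = 24.7797.
The Pigouvian subsidy equals MEB at q*: 17.28 + 0.21×24.7797 = 22.4837.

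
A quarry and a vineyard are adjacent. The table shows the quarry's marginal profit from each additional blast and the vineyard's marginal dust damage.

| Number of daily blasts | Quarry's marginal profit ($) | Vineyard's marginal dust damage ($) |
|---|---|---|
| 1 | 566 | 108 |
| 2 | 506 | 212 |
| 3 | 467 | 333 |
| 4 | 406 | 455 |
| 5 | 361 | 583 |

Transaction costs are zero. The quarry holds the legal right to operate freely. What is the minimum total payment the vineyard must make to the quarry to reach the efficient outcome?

Left alone the quarry would choose level 5 (marginal profit stays positive).
Efficient level: k* = 3 (marginal profit ≥ marginal dust damage through 3).
The vineyard must at least cover the quarry's forgone profit from cutting 5→3: 406 + 361 = 767.

$767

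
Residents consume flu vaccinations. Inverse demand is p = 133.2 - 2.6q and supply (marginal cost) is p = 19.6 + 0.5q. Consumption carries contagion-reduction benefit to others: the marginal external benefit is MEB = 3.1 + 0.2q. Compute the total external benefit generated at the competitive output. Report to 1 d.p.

247.9

Market equilibrium (private): 19.6 + 0.5q = 133.2 - 2.6q → q_m = 36.6452.
Total external benefit = ∫₀^{q_m} (3.1 + 0.2q) dq = 3.1×36.6452 + ½×0.2×36.6452² = 247.8872.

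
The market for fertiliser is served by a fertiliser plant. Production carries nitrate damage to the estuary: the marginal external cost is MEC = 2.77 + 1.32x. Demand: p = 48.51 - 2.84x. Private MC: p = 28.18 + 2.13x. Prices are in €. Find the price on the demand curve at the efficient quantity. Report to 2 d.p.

P = €40.58

Social marginal cost = private MC + MEC = 30.95 + 3.45x.
Set SMC = demand: 30.95 + 3.45x = 48.51 - 2.84x → x* = 2.7917.
Consumer price on the demand curve at x*: 48.51 − 2.84×2.7917 = 40.5816.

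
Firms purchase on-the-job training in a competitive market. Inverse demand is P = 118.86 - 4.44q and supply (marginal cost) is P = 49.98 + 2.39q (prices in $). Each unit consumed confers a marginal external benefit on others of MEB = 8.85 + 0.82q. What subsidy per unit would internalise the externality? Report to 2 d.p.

Social marginal benefit = demand + MEB = 127.71 - 3.62q.
Set SMB = MC: 127.71 - 3.62q = 49.98 + 2.39q → q* = 12.9334.
The Pigouvian subsidy equals MEB at q*: 8.85 + 0.82×12.9334 = 19.4554.

subsidy = $19.46 per unit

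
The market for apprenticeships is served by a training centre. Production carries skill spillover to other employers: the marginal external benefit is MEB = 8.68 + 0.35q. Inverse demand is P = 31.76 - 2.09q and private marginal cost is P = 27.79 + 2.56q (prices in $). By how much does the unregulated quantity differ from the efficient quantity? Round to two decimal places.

Market equilibrium (private): 27.79 + 2.56q = 31.76 - 2.09q → q_m = 0.8538.
Social marginal cost = private MC − MEB = 19.11 + 2.21q.
Set SMC = demand: 19.11 + 2.21q = 31.76 - 2.09q → q* = 2.9419.
Gap = |0.8538 − 2.9419| = 2.0881.

2.09 units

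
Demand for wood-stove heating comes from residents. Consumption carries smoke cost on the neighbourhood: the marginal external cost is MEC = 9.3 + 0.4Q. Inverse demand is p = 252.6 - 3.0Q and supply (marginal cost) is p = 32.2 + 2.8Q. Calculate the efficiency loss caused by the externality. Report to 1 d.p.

DWL = 48.4

Market equilibrium (private): 32.2 + 2.8Q = 252.6 - 3.0Q → Q_m = 38.0000.
Social marginal benefit = demand − MEC = 243.3 - 3.4Q.
Set SMB = MC: 243.3 - 3.4Q = 32.2 + 2.8Q → Q* = 34.0484.
Between Q* and Q_m the wedge MC − SMB runs linearly from 0 to MEC(Q_m), so the loss is a triangle.
DWL = ½ × 3.9516 × 24.5000 = 48.4071.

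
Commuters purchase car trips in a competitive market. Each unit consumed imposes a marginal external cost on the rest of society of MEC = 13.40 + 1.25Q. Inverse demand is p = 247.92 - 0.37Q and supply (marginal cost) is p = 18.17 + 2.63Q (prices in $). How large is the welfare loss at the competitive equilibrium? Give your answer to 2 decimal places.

DWL = $1401.08

Market equilibrium (private): 18.17 + 2.63Q = 247.92 - 0.37Q → Q_m = 76.5833.
Social marginal benefit = demand − MEC = 234.52 - 1.62Q.
Set SMB = MC: 234.52 - 1.62Q = 18.17 + 2.63Q → Q* = 50.9059.
Height of the DWL triangle at Q_m is MC(Q_m) − SMB(Q_m) = MEC(Q_m) = 109.1292.
DWL = ½ × 25.6774 × 109.1292 = 1401.0771.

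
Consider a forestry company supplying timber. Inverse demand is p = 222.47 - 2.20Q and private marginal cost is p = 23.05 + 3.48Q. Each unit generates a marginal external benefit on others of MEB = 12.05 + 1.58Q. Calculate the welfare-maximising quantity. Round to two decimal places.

Q* = 51.58

Social marginal cost = private MC − MEB = 11.00 + 1.90Q.
Set SMC = demand: 11.00 + 1.90Q = 222.47 - 2.20Q → Q* = 51.5780.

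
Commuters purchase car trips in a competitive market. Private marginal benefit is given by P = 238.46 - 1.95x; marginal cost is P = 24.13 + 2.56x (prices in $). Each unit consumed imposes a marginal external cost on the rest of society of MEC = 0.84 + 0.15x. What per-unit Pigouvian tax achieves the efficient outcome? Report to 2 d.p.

Social marginal benefit = demand − MEC = 237.62 - 2.10x.
Set SMB = MC: 237.62 - 2.10x = 24.13 + 2.56x → x* = 45.8133.
The Pigouvian tax equals MEC at x*: 0.84 + 0.15×45.8133 = 7.7120.

tax = $7.71 per unit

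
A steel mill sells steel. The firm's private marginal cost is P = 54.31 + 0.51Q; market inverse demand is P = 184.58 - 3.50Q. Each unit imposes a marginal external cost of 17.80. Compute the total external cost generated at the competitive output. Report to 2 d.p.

Market equilibrium (private): 54.31 + 0.51Q = 184.58 - 3.50Q → Q_m = 32.4863.
Total external cost = MEC × Q_m = 17.80 × 32.4863 = 578.2561.

578.26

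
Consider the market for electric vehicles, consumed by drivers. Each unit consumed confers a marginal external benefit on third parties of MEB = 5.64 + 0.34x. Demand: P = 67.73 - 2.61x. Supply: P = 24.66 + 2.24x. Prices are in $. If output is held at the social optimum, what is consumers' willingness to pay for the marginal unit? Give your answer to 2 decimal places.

Social marginal benefit = demand + MEB = 73.37 - 2.27x.
Set SMB = MC: 73.37 - 2.27x = 24.66 + 2.24x → x* = 10.8004.
Consumer price on the demand curve at x*: 67.73 − 2.61×10.8004 = 39.5410.

P = $39.54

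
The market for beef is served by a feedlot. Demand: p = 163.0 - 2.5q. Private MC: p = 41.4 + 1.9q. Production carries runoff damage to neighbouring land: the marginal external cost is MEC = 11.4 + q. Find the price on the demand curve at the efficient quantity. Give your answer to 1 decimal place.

P = 112.0

Social marginal cost = private MC + MEC = 52.8 + 2.9q.
Set SMC = demand: 52.8 + 2.9q = 163.0 - 2.5q → q* = 20.4074.
Consumer price on the demand curve at q*: 163.0 − 2.5×20.4074 = 111.9815.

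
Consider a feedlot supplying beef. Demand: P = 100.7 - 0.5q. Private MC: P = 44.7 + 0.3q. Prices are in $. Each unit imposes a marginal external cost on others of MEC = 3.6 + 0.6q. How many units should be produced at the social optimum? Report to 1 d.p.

q* = 37.4

Social marginal cost = private MC + MEC = 48.3 + 0.9q.
Set SMC = demand: 48.3 + 0.9q = 100.7 - 0.5q → q* = 37.4286.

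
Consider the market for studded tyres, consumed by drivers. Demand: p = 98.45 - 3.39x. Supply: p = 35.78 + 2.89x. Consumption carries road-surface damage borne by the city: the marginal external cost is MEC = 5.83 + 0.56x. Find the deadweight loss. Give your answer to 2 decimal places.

DWL = 9.53

Market equilibrium (private): 35.78 + 2.89x = 98.45 - 3.39x → x_m = 9.9793.
Social marginal benefit = demand − MEC = 92.62 - 3.95x.
Set SMB = MC: 92.62 - 3.95x = 35.78 + 2.89x → x* = 8.3099.
Height of the DWL triangle at x_m is MC(x_m) − SMB(x_m) = MEC(x_m) = 11.4184.
DWL = ½ × 1.6694 × 11.4184 = 9.5309.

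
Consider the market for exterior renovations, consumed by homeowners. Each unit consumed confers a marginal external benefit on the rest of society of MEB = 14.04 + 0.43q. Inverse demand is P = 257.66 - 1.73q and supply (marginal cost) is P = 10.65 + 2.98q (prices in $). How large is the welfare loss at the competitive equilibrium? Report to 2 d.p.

Market equilibrium (private): 10.65 + 2.98q = 257.66 - 1.73q → q_m = 52.4437.
Social marginal benefit = demand + MEB = 271.70 - 1.30q.
Set SMB = MC: 271.70 - 1.30q = 10.65 + 2.98q → q* = 60.9930.
The welfare-loss triangle has base |q_m − q*| and height MEB(q_m) (the vertical gap between SMB and MC is zero at q* and MEB at q_m).
DWL = ½ × 8.5493 × 36.5908 = 156.4129.

DWL = $156.41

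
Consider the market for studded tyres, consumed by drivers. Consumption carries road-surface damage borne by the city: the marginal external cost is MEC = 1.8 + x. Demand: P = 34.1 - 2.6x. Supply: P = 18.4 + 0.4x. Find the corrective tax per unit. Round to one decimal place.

tax = 5.3 per unit

Social marginal benefit = demand − MEC = 32.3 - 3.6x.
Set SMB = MC: 32.3 - 3.6x = 18.4 + 0.4x → x* = 3.4750.
The Pigouvian tax equals MEC at x*: 1.8 + 1.0×3.4750 = 5.2750.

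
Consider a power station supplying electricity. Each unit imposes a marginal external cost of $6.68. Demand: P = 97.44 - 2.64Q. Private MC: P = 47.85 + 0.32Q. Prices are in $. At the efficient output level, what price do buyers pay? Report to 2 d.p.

P = $59.17

Social marginal cost = private MC + MEC = 54.53 + 0.32Q.
Set SMC = demand: 54.53 + 0.32Q = 97.44 - 2.64Q → Q* = 14.4966.
Consumer price on the demand curve at Q*: 97.44 − 2.64×14.4966 = 59.1690.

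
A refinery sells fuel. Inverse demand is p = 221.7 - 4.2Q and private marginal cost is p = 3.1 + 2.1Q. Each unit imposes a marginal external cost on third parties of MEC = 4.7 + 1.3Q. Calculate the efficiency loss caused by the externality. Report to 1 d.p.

Market equilibrium (private): 3.1 + 2.1Q = 221.7 - 4.2Q → Q_m = 34.6984.
Social marginal cost = private MC + MEC = 7.8 + 3.4Q.
Set SMC = demand: 7.8 + 3.4Q = 221.7 - 4.2Q → Q* = 28.1447.
The loss is the area between SMC and demand from Q* to Q_m; with linear curves that's a triangle of height MEC(Q_m).
DWL = ½ × 6.5537 × 49.8079 = 163.2130.

DWL = 163.2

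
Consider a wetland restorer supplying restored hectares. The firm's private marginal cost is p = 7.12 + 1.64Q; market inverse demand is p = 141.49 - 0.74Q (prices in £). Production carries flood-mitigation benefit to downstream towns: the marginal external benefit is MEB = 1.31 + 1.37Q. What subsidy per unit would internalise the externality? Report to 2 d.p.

Social marginal cost = private MC − MEB = 5.81 + 0.27Q.
Set SMC = demand: 5.81 + 0.27Q = 141.49 - 0.74Q → Q* = 134.3366.
The Pigouvian subsidy equals MEB at Q*: 1.31 + 1.37×134.3366 = 185.3511.

subsidy = £185.35 per unit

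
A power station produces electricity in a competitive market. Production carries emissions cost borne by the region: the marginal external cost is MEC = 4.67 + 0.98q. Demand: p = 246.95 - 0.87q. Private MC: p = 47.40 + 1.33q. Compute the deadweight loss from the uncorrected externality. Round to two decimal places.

Market equilibrium (private): 47.40 + 1.33q = 246.95 - 0.87q → q_m = 90.7045.
Social marginal cost = private MC + MEC = 52.07 + 2.31q.
Set SMC = demand: 52.07 + 2.31q = 246.95 - 0.87q → q* = 61.2830.
Between q* and q_m the wedge SMC − demand runs linearly from 0 to MEC(q_m), so the loss is a triangle.
DWL = ½ × 29.4215 × 93.5605 = 1376.3451.

DWL = 1376.35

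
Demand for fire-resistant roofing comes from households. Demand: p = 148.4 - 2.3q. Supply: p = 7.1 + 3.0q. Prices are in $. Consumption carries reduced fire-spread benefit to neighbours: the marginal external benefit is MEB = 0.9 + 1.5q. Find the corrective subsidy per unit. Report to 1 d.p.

subsidy = $57.0 per unit

Social marginal benefit = demand + MEB = 149.3 - 0.8q.
Set SMB = MC: 149.3 - 0.8q = 7.1 + 3.0q → q* = 37.4211.
The Pigouvian subsidy equals MEB at q*: 0.9 + 1.5×37.4211 = 57.0317.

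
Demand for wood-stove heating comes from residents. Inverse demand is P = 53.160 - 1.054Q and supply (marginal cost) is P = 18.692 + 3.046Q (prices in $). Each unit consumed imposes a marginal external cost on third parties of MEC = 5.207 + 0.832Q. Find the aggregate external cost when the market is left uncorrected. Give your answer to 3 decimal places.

Market equilibrium (private): 18.692 + 3.046Q = 53.160 - 1.054Q → Q_m = 8.4068.
Total external cost = ∫₀^{Q_m} (5.207 + 0.832Q) dQ = 5.207×8.4068 + ½×0.832×8.4068² = 73.1747.

$73.175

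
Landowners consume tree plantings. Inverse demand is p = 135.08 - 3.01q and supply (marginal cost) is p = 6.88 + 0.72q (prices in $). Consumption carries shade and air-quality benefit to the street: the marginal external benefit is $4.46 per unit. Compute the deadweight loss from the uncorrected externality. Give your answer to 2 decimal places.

DWL = $2.67

Market equilibrium (private): 6.88 + 0.72q = 135.08 - 3.01q → q_m = 34.3700.
Social marginal benefit = demand + MEB = 139.54 - 3.01q.
Set SMB = MC: 139.54 - 3.01q = 6.88 + 0.72q → q* = 35.5657.
Between q* and q_m the wedge SMB − MC runs linearly from 0 to MEB(q_m), so the loss is a triangle.
DWL = ½ × 1.1957 × 4.4600 = 2.6664.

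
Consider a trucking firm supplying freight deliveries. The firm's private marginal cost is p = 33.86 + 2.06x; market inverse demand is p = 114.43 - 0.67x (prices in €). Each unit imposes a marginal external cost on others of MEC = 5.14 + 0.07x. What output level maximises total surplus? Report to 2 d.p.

Social marginal cost = private MC + MEC = 39.00 + 2.13x.
Set SMC = demand: 39.00 + 2.13x = 114.43 - 0.67x → x* = 26.9393.

x* = 26.94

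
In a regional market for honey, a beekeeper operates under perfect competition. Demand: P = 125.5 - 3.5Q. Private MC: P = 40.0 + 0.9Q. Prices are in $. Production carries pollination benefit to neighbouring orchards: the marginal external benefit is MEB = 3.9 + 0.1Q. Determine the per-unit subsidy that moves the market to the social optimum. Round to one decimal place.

Social marginal cost = private MC − MEB = 36.1 + 0.8Q.
Set SMC = demand: 36.1 + 0.8Q = 125.5 - 3.5Q → Q* = 20.7907.
The Pigouvian subsidy equals MEB at Q*: 3.9 + 0.1×20.7907 = 5.9791.

subsidy = $6.0 per unit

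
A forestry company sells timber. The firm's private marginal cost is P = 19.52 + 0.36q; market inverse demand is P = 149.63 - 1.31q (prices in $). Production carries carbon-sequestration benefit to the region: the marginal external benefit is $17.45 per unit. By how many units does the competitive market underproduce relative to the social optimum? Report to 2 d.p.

10.45 units

Market equilibrium (private): 19.52 + 0.36q = 149.63 - 1.31q → q_m = 77.9102.
Social marginal cost = private MC − MEB = 2.07 + 0.36q.
Set SMC = demand: 2.07 + 0.36q = 149.63 - 1.31q → q* = 88.3593.
Gap = |77.9102 − 88.3593| = 10.4491.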